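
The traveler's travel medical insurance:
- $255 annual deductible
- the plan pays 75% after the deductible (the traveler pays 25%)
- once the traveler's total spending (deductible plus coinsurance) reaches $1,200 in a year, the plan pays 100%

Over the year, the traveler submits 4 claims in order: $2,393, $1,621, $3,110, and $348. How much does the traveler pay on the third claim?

Claim 1 — $2,393: $255 to deductible, leaving $2,138; coinsurance $2,138 × 25% = $534.50. Traveler owes $789.50 (running OOP $789.50).
Claim 2 — $1,621: deductible already satisfied, so traveler's share is 25% × $1,621 = $405.25. Traveler owes $405.25 (running OOP $1,194.75).
Claim 3 — $3,110: deductible met; 25% of $3,110 = $777.50. That would push OOP to $1,972.25, over the $1,200 cap, so traveler pays $1,200 − $1,194.75 = $5.25.

$5.25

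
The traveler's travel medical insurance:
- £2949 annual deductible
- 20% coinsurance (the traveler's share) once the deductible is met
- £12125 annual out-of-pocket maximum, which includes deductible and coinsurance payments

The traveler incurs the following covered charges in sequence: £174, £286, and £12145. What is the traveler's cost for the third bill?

Claim 1 (£174): entire amount goes to the deductible. Traveler pays £174; OOP now £174.
Claim 2 (£286): entire amount goes to the deductible. Traveler owes £286 (running OOP £460).
Claim 3 (£12145): £2489 to deductible, leaving £9656; traveler's 20% is £1931.20. Traveler pays £4420.20; OOP now £4880.20.

£4420.20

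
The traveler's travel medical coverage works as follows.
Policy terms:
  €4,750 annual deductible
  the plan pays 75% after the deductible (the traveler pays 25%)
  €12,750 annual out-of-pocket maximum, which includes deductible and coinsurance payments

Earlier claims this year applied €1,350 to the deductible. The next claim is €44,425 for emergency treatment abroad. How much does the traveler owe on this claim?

€11,400

Deductible still to meet: €4,750 − €1,350 = €3,400.
After the €3,400 deductible portion, €44,425 − €3,400 = €41,025 is subject to coinsurance.
Traveler's 25% share of €41,025 is €10,256.25.
Traveler responsibility before any cap: €3,400 + €10,256.25 = €13,656.25.
Adding €13,656.25 to the €1,350 already spent would give €15,006.25, which exceeds the €12,750 cap; the traveler pays just €12,750 − €1,350 = €11,400.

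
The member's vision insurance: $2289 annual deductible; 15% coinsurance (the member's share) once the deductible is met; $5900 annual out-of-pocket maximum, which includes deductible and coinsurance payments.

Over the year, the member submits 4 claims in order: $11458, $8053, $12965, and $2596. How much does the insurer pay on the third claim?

$11937.30

Claim 1 ($11458): $2289 to deductible, leaving $9169; coinsurance $9169 × 15% = $1375.35. Member owes $3664.35 (running OOP $3664.35). Plan pays $11458 − $3664.35 = $7793.65.
Claim 2 ($8053): deductible met; 15% of $8053 = $1207.95. Member owes $1207.95 (running OOP $4872.30). Plan pays $8053 − $1207.95 = $6845.05.
Claim 3 ($12965): deductible met; 15% of $12965 = $1944.75. That would push OOP to $6817.05, over the $5900 cap, so member pays $5900 − $4872.30 = $1027.70. Insurer: $12965 − $1027.70 = $11937.30.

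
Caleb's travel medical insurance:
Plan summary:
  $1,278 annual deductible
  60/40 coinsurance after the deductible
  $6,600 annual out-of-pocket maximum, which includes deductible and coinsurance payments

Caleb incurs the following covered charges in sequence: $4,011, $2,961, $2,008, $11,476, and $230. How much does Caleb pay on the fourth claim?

$2,241.20

Claim 1 — $4,011: deductible takes $1,278, $2,733 remains; 40% of $2,733 = $1,093.20. Traveler pays $2,371.20; OOP now $2,371.20.
Claim 2 — $2,961: deductible already satisfied, so traveler's share is 40% × $2,961 = $1,184.40. Traveler pays $1,184.40; OOP now $3,555.60.
Claim 3 — $2,008: deductible already satisfied, so traveler's share is 40% × $2,008 = $803.20. Cost to traveler: $803.20. OOP to date $4,358.80.
Claim 4 — $11,476: deductible already satisfied, so traveler's share is 40% × $11,476 = $4,590.40. That would push OOP to $8,949.20, over the $6,600 cap, so traveler pays $6,600 − $4,358.80 = $2,241.20.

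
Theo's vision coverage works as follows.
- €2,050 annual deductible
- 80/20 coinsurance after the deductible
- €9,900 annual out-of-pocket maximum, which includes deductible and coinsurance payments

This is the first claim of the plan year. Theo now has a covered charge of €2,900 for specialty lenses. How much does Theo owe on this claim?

€2,220

Nothing has been paid toward the €2,050 deductible, so the first €2,050 of this charge is applied there.
The remaining €850 (= €2,900 − €2,050) moves to coinsurance.
20% of €850 = €170 falls to the member.
That puts the member's cost at €2,050 + €170 = €2,220 before any cap.
Total out-of-pocket so far would be €0 + €2,220 = €2,220, below the €9,900 cap — no reduction.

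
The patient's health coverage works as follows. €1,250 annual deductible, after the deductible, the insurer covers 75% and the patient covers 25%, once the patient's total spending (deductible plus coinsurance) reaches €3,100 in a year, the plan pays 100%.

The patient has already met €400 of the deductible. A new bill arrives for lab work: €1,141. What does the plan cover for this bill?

€218.25

Deductible still to meet: €1,250 − €400 = €850.
The remaining €291 (= €1,141 − €850) moves to coinsurance.
25% of €291 = €72.75 falls to the patient.
Patient responsibility before any cap: €850 + €72.75 = €922.75.
Total out-of-pocket so far would be €400 + €922.75 = €1,322.75, below the €3,100 cap — no reduction.
Insurer pays the balance: €1,141 − €922.75 = €218.25.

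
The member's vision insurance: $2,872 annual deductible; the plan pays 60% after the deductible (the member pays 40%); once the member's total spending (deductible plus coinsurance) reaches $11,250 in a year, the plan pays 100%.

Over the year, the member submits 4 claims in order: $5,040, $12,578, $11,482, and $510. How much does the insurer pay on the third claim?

$9,002.40

Claim 1 — $5,040: deductible takes $2,872, $2,168 remains; member's 40% is $867.20. Member owes $3,739.20 (running OOP $3,739.20). Insurer: $5,040 − $3,739.20 = $1,300.80.
Claim 2 — $12,578: deductible met; 40% of $12,578 = $5,031.20. Member owes $5,031.20 (running OOP $8,770.40). Plan pays $12,578 − $5,031.20 = $7,546.80.
Claim 3 — $11,482: deductible met; 40% of $11,482 = $4,592.80. OOP would hit $13,363.20 > $11,250, so the cap limits the member to $11,250 − $8,770.40 = $2,479.60. Plan pays $11,482 − $2,479.60 = $9,002.40.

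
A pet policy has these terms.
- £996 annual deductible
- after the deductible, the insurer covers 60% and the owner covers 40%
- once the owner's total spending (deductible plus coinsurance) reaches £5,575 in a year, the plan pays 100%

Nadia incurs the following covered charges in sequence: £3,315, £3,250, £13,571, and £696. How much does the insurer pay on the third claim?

£11,219.60

Claim 1 — £3,315: deductible takes £996, £2,319 remains; 40% of £2,319 = £927.60. Owner owes £1,923.60 (running OOP £1,923.60). Insurer: £3,315 − £1,923.60 = £1,391.40.
Claim 2 — £3,250: deductible already satisfied, so owner's share is 40% × £3,250 = £1,300. Cost to owner: £1,300. OOP to date £3,223.60. Plan pays £3,250 − £1,300 = £1,950.
Claim 3 — £13,571: 40% coinsurance on £13,571 = £5,428.40. Adding that to £3,223.60 gives £8,652, past the £5,575 cap; owner pays only £5,575 − £3,223.60 = £2,351.40. Plan pays £13,571 − £2,351.40 = £11,219.60.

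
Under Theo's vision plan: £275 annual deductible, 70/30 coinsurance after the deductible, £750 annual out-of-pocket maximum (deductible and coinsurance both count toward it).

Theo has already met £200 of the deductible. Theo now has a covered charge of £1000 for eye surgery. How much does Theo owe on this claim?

Deductible still to meet: £275 − £200 = £75.
The remaining £925 (= £1000 − £75) moves to coinsurance.
Coinsurance: £925 × 30% = £277.50.
So the member owes £75 + £277.50 = £352.50 before any cap.
Year-to-date out-of-pocket becomes £200 + £352.50 = £552.50, still under the £750 maximum, so no cap applies.

£352.50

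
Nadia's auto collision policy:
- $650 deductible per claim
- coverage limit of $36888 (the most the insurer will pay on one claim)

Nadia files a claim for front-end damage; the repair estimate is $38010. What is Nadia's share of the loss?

$1122

After the deductible, $38010 − $650 = $37360 remains.
The $36888 per-incident cap binds; insurer pays $36888.
Out of pocket: $38010 − $36888 = $1122.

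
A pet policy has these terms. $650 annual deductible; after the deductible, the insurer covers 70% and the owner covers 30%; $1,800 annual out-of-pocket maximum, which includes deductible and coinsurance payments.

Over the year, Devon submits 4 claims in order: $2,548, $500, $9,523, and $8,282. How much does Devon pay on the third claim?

$430.60

#1 ($2,548): $650 to deductible, leaving $1,898; coinsurance $1,898 × 30% = $569.40. Cost to owner: $1,219.40. OOP to date $1,219.40.
#2 ($500): deductible already satisfied, so owner's share is 30% × $500 = $150. Cost to owner: $150. OOP to date $1,369.40.
#3 ($9,523): 30% coinsurance on $9,523 = $2,856.90. OOP would hit $4,226.30 > $1,800, so the cap limits the owner to $1,800 − $1,369.40 = $430.60.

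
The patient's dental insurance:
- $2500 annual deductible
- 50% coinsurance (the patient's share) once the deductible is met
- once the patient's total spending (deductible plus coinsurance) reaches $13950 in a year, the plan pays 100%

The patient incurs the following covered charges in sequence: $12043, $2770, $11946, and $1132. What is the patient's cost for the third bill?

$5293.50

#1 ($12043): $2500 finishes the deductible; $9543 goes to coinsurance; 50% of $9543 = $4771.50. Patient pays $7271.50; OOP now $7271.50.
#2 ($2770): deductible met; 50% of $2770 = $1385. Patient pays $1385; OOP now $8656.50.
#3 ($11946): 50% coinsurance on $11946 = $5973. That would push OOP to $14629.50, over the $13950 cap, so patient pays $13950 − $8656.50 = $5293.50.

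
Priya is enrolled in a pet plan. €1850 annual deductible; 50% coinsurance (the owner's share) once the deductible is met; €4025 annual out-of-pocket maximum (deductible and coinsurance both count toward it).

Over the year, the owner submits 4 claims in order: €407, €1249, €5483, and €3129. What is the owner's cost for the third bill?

#1 (€407): all of it applies to the deductible. Cost to owner: €407. OOP to date €407.
#2 (€1249): fully absorbed by the deductible. Owner pays €1249; OOP now €1656.
#3 (€5483): €194 finishes the deductible; €5289 goes to coinsurance; coinsurance €5289 × 50% = €2644.50. Claim cost before the cap: €194 + €2644.50 = €2838.50. OOP would hit €4494.50 > €4025, so the cap limits the owner to €4025 − €1656 = €2369.

€2369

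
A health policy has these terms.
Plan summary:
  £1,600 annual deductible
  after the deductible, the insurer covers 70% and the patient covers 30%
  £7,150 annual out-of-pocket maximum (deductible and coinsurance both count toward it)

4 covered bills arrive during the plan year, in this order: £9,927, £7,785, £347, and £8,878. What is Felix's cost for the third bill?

£104.10

Bill 1, £9,927: deductible takes £1,600, £8,327 remains; coinsurance £8,327 × 30% = £2,498.10. Patient owes £4,098.10 (running OOP £4,098.10).
Bill 2, £7,785: 30% coinsurance on £7,785 = £2,335.50. Cost to patient: £2,335.50. OOP to date £6,433.60.
Bill 3, £347: 30% coinsurance on £347 = £104.10. Cost to patient: £104.10. OOP to date £6,537.70.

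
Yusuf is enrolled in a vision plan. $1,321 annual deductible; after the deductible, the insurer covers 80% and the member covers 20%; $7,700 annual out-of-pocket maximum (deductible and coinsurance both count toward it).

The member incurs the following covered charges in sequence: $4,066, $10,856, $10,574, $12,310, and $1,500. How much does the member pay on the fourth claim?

#1 ($4,066): $1,321 to deductible, leaving $2,745; member's 20% is $549. Member owes $1,870 (running OOP $1,870).
#2 ($10,856): deductible already satisfied, so member's share is 20% × $10,856 = $2,171.20. Cost to member: $2,171.20. OOP to date $4,041.20.
#3 ($10,574): deductible already satisfied, so member's share is 20% × $10,574 = $2,114.80. Cost to member: $2,114.80. OOP to date $6,156.
#4 ($12,310): deductible already satisfied, so member's share is 20% × $12,310 = $2,462. Adding that to $6,156 gives $8,618, past the $7,700 cap; member pays only $7,700 − $6,156 = $1,544.

$1,544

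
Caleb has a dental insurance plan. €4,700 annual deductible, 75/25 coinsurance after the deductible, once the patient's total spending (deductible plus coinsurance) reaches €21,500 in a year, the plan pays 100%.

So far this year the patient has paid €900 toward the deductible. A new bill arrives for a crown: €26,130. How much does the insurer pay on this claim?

Deductible still to meet: €4,700 − €900 = €3,800.
After the €3,800 deductible portion, €26,130 − €3,800 = €22,330 is subject to coinsurance.
Coinsurance: €22,330 × 25% = €5,582.50.
So the patient owes €3,800 + €5,582.50 = €9,382.50 before any cap.
Cumulative spending €900 + €9,382.50 = €10,282.50 stays under the €21,500 maximum.
Insurer pays the balance: €26,130 − €9,382.50 = €16,747.50.

€16,747.50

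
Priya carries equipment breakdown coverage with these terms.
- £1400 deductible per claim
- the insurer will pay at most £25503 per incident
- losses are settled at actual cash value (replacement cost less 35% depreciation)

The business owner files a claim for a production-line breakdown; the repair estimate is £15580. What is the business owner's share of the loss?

At 35% depreciation, ACV = £15580 − £5453 = £10127.
Less the £1400 deductible: £10127 − £1400 = £8727.
£8727 ≤ £25503, so the limit doesn't bind; insurer pays £8727.
Out of pocket: £15580 − £8727 = £6853.

£6853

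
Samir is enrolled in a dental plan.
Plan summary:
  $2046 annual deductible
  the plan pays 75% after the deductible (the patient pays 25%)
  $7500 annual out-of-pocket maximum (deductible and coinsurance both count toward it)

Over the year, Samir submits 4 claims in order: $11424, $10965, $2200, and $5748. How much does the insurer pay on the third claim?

Bill 1, $11424: $2046 finishes the deductible; $9378 goes to coinsurance; 25% of $9378 = $2344.50. Patient pays $4390.50; OOP now $4390.50. Insurer: $11424 − $4390.50 = $7033.50.
Bill 2, $10965: deductible already satisfied, so patient's share is 25% × $10965 = $2741.25. Patient owes $2741.25 (running OOP $7131.75). Insurer: $10965 − $2741.25 = $8223.75.
Bill 3, $2200: deductible already satisfied, so patient's share is 25% × $2200 = $550. Adding that to $7131.75 gives $7681.75, past the $7500 cap; patient pays only $7500 − $7131.75 = $368.25. Insurer: $2200 − $368.25 = $1831.75.

$1831.75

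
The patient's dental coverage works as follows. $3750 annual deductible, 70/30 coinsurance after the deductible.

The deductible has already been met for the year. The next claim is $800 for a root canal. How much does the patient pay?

$240

The deductible is already satisfied, so the full bill goes to coinsurance.
30% of $800 = $240 falls to the patient.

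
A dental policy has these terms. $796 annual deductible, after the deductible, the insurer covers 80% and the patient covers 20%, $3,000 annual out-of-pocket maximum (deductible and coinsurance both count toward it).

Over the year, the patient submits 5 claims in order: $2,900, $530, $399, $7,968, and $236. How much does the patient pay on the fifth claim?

$3.80

Bill 1, $2,900: deductible takes $796, $2,104 remains; 20% of $2,104 = $420.80. Patient pays $1,216.80; OOP now $1,216.80.
Bill 2, $530: deductible already satisfied, so patient's share is 20% × $530 = $106. Cost to patient: $106. OOP to date $1,322.80.
Bill 3, $399: deductible met; 20% of $399 = $79.80. Cost to patient: $79.80. OOP to date $1,402.60.
Bill 4, $7,968: deductible met; 20% of $7,968 = $1,593.60. Patient pays $1,593.60; OOP now $2,996.20.
Bill 5, $236: deductible met; 20% of $236 = $47.20. Adding that to $2,996.20 gives $3,043.40, past the $3,000 cap; patient pays only $3,000 − $2,996.20 = $3.80.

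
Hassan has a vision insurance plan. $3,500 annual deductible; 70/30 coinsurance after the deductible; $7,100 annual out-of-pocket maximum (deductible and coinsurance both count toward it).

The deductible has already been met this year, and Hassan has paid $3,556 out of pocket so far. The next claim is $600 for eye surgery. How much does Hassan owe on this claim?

$180

The deductible is already satisfied, so the full bill goes to coinsurance.
30% of $600 = $180 falls to the member.
Year-to-date out-of-pocket becomes $3,556 + $180 = $3,736, still under the $7,100 maximum, so no cap applies.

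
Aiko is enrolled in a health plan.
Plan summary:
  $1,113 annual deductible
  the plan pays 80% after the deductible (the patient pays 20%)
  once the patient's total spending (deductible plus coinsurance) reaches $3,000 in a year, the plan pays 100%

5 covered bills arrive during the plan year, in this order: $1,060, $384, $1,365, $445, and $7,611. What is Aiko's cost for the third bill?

Bill 1, $1,060: all of it applies to the deductible. Patient owes $1,060 (running OOP $1,060).
Bill 2, $384: $53 to deductible, leaving $331; coinsurance $331 × 20% = $66.20. Patient owes $119.20 (running OOP $1,179.20).
Bill 3, $1,365: 20% coinsurance on $1,365 = $273. Cost to patient: $273. OOP to date $1,452.20.

$273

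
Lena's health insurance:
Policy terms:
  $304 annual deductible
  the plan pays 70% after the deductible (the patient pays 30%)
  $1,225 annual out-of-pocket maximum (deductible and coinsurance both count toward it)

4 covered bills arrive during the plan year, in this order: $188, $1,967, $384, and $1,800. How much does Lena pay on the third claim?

$115.20

Claim 1 ($188): all of it applies to the deductible. Patient pays $188; OOP now $188.
Claim 2 ($1,967): $116 to deductible, leaving $1,851; 30% of $1,851 = $555.30. Patient owes $671.30 (running OOP $859.30).
Claim 3 ($384): 30% coinsurance on $384 = $115.20. Patient pays $115.20; OOP now $974.50.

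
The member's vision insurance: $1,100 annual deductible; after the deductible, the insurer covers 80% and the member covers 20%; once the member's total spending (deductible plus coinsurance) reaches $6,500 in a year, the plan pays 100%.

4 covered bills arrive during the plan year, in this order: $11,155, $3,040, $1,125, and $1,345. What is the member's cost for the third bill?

$225

Claim 1 ($11,155): deductible takes $1,100, $10,055 remains; coinsurance $10,055 × 20% = $2,011. Member pays $3,111; OOP now $3,111.
Claim 2 ($3,040): deductible met; 20% of $3,040 = $608. Member owes $608 (running OOP $3,719).
Claim 3 ($1,125): 20% coinsurance on $1,125 = $225. Cost to member: $225. OOP to date $3,944.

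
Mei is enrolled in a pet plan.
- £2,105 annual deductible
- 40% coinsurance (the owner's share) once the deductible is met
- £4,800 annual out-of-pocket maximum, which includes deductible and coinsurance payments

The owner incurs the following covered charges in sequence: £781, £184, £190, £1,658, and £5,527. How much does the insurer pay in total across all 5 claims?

Claim 1 — £781: all of it applies to the deductible. Owner pays £781; OOP now £781. Insurer: £781 − £781 = £0.
Claim 2 — £184: fully absorbed by the deductible. Cost to owner: £184. OOP to date £965. Plan pays £184 − £184 = £0.
Claim 3 — £190: entire amount goes to the deductible. Owner pays £190; OOP now £1,155. Plan pays £190 − £190 = £0.
Claim 4 — £1,658: £950 finishes the deductible; £708 goes to coinsurance; 40% of £708 = £283.20. Owner pays £1,233.20; OOP now £2,388.20. Plan pays £1,658 − £1,233.20 = £424.80.
Claim 5 — £5,527: deductible already satisfied, so owner's share is 40% × £5,527 = £2,210.80. Cost to owner: £2,210.80. OOP to date £4,599. Plan pays £5,527 − £2,210.80 = £3,316.20.
Insurer total: £0 + £0 + £0 + £424.80 + £3,316.20 = £3,741.

£3,741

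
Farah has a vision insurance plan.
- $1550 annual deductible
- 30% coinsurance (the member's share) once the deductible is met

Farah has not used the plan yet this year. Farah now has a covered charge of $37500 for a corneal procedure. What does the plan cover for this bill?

$25165

Nothing has been paid toward the $1550 deductible, so the first $1550 of this charge is applied there.
The remaining $35950 (= $37500 − $1550) moves to coinsurance.
Member's 30% share of $35950 is $10785.
So the member owes $1550 + $10785 = $12335.
The insurer covers the remainder: $37500 − $12335 = $25165.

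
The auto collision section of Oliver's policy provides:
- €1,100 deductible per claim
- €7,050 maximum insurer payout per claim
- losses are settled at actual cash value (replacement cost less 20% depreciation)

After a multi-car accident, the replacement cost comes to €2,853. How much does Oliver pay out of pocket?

€1,670.60

At 20% depreciation, ACV = €2,853 − €570.60 = €2,282.40.
Subtract the deductible: €2,282.40 − €1,100 = €1,182.40.
That's under the €7,050 cap, so the insurer reimburses the full €1,182.40.
Out of pocket: €2,853 − €1,182.40 = €1,670.60.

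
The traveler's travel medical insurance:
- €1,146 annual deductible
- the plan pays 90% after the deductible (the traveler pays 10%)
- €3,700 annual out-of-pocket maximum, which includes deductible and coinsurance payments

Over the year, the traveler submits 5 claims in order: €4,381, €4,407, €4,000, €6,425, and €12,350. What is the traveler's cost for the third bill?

Claim 1 (€4,381): €1,146 finishes the deductible; €3,235 goes to coinsurance; traveler's 10% is €323.50. Traveler pays €1,469.50; OOP now €1,469.50.
Claim 2 (€4,407): 10% coinsurance on €4,407 = €440.70. Cost to traveler: €440.70. OOP to date €1,910.20.
Claim 3 (€4,000): 10% coinsurance on €4,000 = €400. Traveler pays €400; OOP now €2,310.20.

€400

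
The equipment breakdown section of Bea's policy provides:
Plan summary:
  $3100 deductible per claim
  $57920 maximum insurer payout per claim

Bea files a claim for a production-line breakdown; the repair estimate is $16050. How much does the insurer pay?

$12950

After the deductible, $16050 − $3100 = $12950 remains.
That's under the $57920 cap, so the insurer reimburses the full $12950.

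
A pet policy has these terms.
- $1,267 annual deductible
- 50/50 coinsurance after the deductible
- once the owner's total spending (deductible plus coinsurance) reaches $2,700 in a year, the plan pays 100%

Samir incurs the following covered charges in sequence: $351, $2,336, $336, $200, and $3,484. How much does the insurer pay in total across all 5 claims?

$4,007

#1 ($351): fully absorbed by the deductible. Owner owes $351 (running OOP $351). Plan pays $351 − $351 = $0.
#2 ($2,336): $916 to deductible, leaving $1,420; owner's 50% is $710. Owner pays $1,626; OOP now $1,977. Insurer: $2,336 − $1,626 = $710.
#3 ($336): 50% coinsurance on $336 = $168. Owner owes $168 (running OOP $2,145). Plan pays $336 − $168 = $168.
#4 ($200): deductible already satisfied, so owner's share is 50% × $200 = $100. Owner pays $100; OOP now $2,245. Insurer: $200 − $100 = $100.
#5 ($3,484): deductible already satisfied, so owner's share is 50% × $3,484 = $1,742. That would push OOP to $3,987, over the $2,700 cap, so owner pays $2,700 − $2,245 = $455. Insurer: $3,484 − $455 = $3,029.
Insurer total: $0 + $710 + $168 + $100 + $3,029 = $4,007.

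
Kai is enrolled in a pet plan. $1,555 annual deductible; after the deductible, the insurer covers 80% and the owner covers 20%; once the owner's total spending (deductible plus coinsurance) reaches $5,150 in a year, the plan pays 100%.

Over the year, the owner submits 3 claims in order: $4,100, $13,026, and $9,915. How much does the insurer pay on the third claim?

$9,434.20

#1 ($4,100): $1,555 finishes the deductible; $2,545 goes to coinsurance; owner's 20% is $509. Owner owes $2,064 (running OOP $2,064). Insurer: $4,100 − $2,064 = $2,036.
#2 ($13,026): deductible already satisfied, so owner's share is 20% × $13,026 = $2,605.20. Cost to owner: $2,605.20. OOP to date $4,669.20. Insurer: $13,026 − $2,605.20 = $10,420.80.
#3 ($9,915): 20% coinsurance on $9,915 = $1,983. That would push OOP to $6,652.20, over the $5,150 cap, so owner pays $5,150 − $4,669.20 = $480.80. Plan pays $9,915 − $480.80 = $9,434.20.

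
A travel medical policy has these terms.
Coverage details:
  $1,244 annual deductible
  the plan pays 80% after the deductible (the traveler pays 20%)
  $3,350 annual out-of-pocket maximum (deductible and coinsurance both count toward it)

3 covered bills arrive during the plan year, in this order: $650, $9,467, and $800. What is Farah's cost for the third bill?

Bill 1, $650: entire amount goes to the deductible. Traveler pays $650; OOP now $650.
Bill 2, $9,467: $594 finishes the deductible; $8,873 goes to coinsurance; traveler's 20% is $1,774.60. Traveler owes $2,368.60 (running OOP $3,018.60).
Bill 3, $800: deductible already satisfied, so traveler's share is 20% × $800 = $160. Traveler owes $160 (running OOP $3,178.60).

$160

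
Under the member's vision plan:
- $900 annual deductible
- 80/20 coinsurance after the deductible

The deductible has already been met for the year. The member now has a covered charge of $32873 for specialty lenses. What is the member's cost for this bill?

The deductible is already satisfied, so the full bill goes to coinsurance.
20% of $32873 = $6574.60 falls to the member.

$6574.60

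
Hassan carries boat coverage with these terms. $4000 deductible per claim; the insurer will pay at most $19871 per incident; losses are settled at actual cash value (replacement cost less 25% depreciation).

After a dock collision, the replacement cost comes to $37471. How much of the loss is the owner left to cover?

Depreciate 25%: the covered value is $37471 × 0.75 = $28103.25.
Subtract the deductible: $28103.25 − $4000 = $24103.25.
The $19871 per-incident cap binds; insurer pays $19871.
The owner bears the rest of the original loss: $37471 − $19871 = $17600.

$17600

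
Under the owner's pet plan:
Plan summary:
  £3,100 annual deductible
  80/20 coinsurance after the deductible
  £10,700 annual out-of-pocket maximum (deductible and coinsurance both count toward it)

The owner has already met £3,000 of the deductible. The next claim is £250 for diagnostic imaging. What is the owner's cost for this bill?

£130

Remaining deductible: £3,100 − £3,000 = £100.
The remaining £150 (= £250 − £100) moves to coinsurance.
20% of £150 = £30 falls to the owner.
That puts the owner's cost at £100 + £30 = £130 before any cap.
Cumulative spending £3,000 + £130 = £3,130 stays under the £10,700 maximum.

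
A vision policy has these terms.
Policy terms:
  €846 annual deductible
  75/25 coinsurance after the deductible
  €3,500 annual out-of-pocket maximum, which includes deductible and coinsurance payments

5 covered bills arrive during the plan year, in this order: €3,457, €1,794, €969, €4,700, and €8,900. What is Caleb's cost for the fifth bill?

€135.50

Bill 1, €3,457: deductible takes €846, €2,611 remains; coinsurance €2,611 × 25% = €652.75. Member pays €1,498.75; OOP now €1,498.75.
Bill 2, €1,794: deductible met; 25% of €1,794 = €448.50. Cost to member: €448.50. OOP to date €1,947.25.
Bill 3, €969: 25% coinsurance on €969 = €242.25. Member pays €242.25; OOP now €2,189.50.
Bill 4, €4,700: deductible met; 25% of €4,700 = €1,175. Cost to member: €1,175. OOP to date €3,364.50.
Bill 5, €8,900: 25% coinsurance on €8,900 = €2,225. Adding that to €3,364.50 gives €5,589.50, past the €3,500 cap; member pays only €3,500 − €3,364.50 = €135.50.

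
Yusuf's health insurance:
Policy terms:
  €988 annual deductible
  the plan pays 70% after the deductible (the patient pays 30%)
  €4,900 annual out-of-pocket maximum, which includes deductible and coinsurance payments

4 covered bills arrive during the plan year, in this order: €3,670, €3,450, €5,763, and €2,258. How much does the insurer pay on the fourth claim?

Claim 1 — €3,670: deductible takes €988, €2,682 remains; 30% of €2,682 = €804.60. Cost to patient: €1,792.60. OOP to date €1,792.60. Insurer: €3,670 − €1,792.60 = €1,877.40.
Claim 2 — €3,450: deductible already satisfied, so patient's share is 30% × €3,450 = €1,035. Patient owes €1,035 (running OOP €2,827.60). Plan pays €3,450 − €1,035 = €2,415.
Claim 3 — €5,763: deductible already satisfied, so patient's share is 30% × €5,763 = €1,728.90. Patient owes €1,728.90 (running OOP €4,556.50). Plan pays €5,763 − €1,728.90 = €4,034.10.
Claim 4 — €2,258: 30% coinsurance on €2,258 = €677.40. OOP would hit €5,233.90 > €4,900, so the cap limits the patient to €4,900 − €4,556.50 = €343.50. Insurer: €2,258 − €343.50 = €1,914.50.

€1,914.50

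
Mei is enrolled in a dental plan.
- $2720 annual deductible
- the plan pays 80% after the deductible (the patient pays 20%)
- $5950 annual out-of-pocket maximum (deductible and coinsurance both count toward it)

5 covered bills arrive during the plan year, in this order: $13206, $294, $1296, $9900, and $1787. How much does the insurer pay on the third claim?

Claim 1 — $13206: $2720 finishes the deductible; $10486 goes to coinsurance; patient's 20% is $2097.20. Patient owes $4817.20 (running OOP $4817.20). Plan pays $13206 − $4817.20 = $8388.80.
Claim 2 — $294: 20% coinsurance on $294 = $58.80. Patient owes $58.80 (running OOP $4876). Insurer: $294 − $58.80 = $235.20.
Claim 3 — $1296: deductible met; 20% of $1296 = $259.20. Patient pays $259.20; OOP now $5135.20. Insurer: $1296 − $259.20 = $1036.80.

$1036.80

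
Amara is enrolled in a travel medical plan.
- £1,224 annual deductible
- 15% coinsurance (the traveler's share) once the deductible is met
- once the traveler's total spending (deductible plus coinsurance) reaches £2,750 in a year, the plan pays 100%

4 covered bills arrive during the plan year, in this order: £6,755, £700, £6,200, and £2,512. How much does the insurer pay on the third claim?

Bill 1, £6,755: deductible takes £1,224, £5,531 remains; traveler's 15% is £829.65. Cost to traveler: £2,053.65. OOP to date £2,053.65. Insurer: £6,755 − £2,053.65 = £4,701.35.
Bill 2, £700: deductible met; 15% of £700 = £105. Traveler owes £105 (running OOP £2,158.65). Plan pays £700 − £105 = £595.
Bill 3, £6,200: 15% coinsurance on £6,200 = £930. OOP would hit £3,088.65 > £2,750, so the cap limits the traveler to £2,750 − £2,158.65 = £591.35. Plan pays £6,200 − £591.35 = £5,608.65.

£5,608.65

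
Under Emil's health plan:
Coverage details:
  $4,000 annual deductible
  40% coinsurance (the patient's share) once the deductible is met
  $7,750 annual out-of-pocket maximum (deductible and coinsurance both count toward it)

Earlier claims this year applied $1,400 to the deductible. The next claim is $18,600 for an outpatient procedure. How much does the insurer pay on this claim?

$12,250

$1,400 of the $4,000 deductible is already met, leaving $2,600.
That leaves $18,600 − $2,600 = $16,000 for coinsurance.
Coinsurance: $16,000 × 40% = $6,400.
That puts the patient's cost at $2,600 + $6,400 = $9,000 before any cap.
Adding $9,000 to the $1,400 already spent would give $10,400, which exceeds the $7,750 cap; the patient pays just $7,750 − $1,400 = $6,350.
The insurer covers the remainder: $18,600 − $6,350 = $12,250.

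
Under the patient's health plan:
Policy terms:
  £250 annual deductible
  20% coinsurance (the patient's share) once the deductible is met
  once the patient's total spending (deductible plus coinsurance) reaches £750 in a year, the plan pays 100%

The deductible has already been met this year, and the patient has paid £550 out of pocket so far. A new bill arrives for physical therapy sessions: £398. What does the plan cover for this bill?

£318.40

With the deductible met, the entire £398 is subject to coinsurance.
Coinsurance: £398 × 20% = £79.60.
Total out-of-pocket so far would be £550 + £79.60 = £629.60, below the £750 cap — no reduction.
The insurer covers the remainder: £398 − £79.60 = £318.40.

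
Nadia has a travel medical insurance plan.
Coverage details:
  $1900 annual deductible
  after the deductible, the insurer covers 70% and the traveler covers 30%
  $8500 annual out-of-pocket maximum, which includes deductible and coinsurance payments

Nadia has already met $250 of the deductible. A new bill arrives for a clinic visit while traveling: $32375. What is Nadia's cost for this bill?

$8250

$250 of the $1900 deductible is already met, leaving $1650.
That leaves $32375 − $1650 = $30725 for coinsurance.
30% of $30725 = $9217.50 falls to the traveler.
That puts the traveler's cost at $1650 + $9217.50 = $10867.50 before any cap.
Year-to-date out-of-pocket would reach $250 + $10867.50 = $11117.50, above the $8500 maximum, so the traveler pays only $8500 − $250 = $8250.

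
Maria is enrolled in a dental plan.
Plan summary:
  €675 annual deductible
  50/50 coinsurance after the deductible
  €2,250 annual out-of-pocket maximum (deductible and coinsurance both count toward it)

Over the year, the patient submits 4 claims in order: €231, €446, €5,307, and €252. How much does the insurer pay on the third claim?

€3,733

#1 (€231): fully absorbed by the deductible. Cost to patient: €231. OOP to date €231. Insurer: €231 − €231 = €0.
#2 (€446): deductible takes €444, €2 remains; patient's 50% is €1. Cost to patient: €445. OOP to date €676. Plan pays €446 − €445 = €1.
#3 (€5,307): deductible already satisfied, so patient's share is 50% × €5,307 = €2,653.50. Adding that to €676 gives €3,329.50, past the €2,250 cap; patient pays only €2,250 − €676 = €1,574. Plan pays €5,307 − €1,574 = €3,733.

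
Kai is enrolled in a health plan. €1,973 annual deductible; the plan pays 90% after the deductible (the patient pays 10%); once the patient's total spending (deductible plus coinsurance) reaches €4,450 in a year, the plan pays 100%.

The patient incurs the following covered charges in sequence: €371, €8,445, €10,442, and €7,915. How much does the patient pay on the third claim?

Claim 1 — €371: all of it applies to the deductible. Patient owes €371 (running OOP €371).
Claim 2 — €8,445: €1,602 to deductible, leaving €6,843; 10% of €6,843 = €684.30. Patient pays €2,286.30; OOP now €2,657.30.
Claim 3 — €10,442: deductible already satisfied, so patient's share is 10% × €10,442 = €1,044.20. Patient owes €1,044.20 (running OOP €3,701.50).

€1,044.20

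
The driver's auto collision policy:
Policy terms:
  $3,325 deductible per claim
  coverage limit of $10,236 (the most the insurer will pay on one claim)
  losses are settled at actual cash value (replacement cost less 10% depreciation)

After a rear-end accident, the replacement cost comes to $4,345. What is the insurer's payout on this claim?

$585.50

Actual cash value after 10% depreciation: $4,345 × 90% = $3,910.50.
Subtract the deductible: $3,910.50 − $3,325 = $585.50.
That's under the $10,236 cap, so the insurer reimburses the full $585.50.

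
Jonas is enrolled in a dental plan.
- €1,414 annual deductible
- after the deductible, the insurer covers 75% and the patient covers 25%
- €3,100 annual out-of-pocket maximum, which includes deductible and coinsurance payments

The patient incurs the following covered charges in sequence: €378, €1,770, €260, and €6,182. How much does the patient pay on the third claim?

€65

#1 (€378): all of it applies to the deductible. Patient pays €378; OOP now €378.
#2 (€1,770): deductible takes €1,036, €734 remains; coinsurance €734 × 25% = €183.50. Patient owes €1,219.50 (running OOP €1,597.50).
#3 (€260): deductible already satisfied, so patient's share is 25% × €260 = €65. Patient pays €65; OOP now €1,662.50.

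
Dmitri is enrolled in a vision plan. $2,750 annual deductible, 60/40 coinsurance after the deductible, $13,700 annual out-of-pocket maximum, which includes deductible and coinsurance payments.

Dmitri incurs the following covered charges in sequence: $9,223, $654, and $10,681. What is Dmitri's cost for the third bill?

$4,272.40

Claim 1 ($9,223): $2,750 finishes the deductible; $6,473 goes to coinsurance; member's 40% is $2,589.20. Cost to member: $5,339.20. OOP to date $5,339.20.
Claim 2 ($654): 40% coinsurance on $654 = $261.60. Member owes $261.60 (running OOP $5,600.80).
Claim 3 ($10,681): deductible already satisfied, so member's share is 40% × $10,681 = $4,272.40. Cost to member: $4,272.40. OOP to date $9,873.20.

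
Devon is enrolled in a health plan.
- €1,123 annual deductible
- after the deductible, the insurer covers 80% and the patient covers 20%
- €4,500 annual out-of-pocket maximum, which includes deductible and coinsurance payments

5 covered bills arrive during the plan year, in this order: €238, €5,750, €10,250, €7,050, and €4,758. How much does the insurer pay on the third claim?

€8,200

Bill 1, €238: entire amount goes to the deductible. Patient pays €238; OOP now €238. Plan pays €238 − €238 = €0.
Bill 2, €5,750: €885 finishes the deductible; €4,865 goes to coinsurance; patient's 20% is €973. Patient pays €1,858; OOP now €2,096. Insurer: €5,750 − €1,858 = €3,892.
Bill 3, €10,250: 20% coinsurance on €10,250 = €2,050. Patient owes €2,050 (running OOP €4,146). Insurer: €10,250 − €2,050 = €8,200.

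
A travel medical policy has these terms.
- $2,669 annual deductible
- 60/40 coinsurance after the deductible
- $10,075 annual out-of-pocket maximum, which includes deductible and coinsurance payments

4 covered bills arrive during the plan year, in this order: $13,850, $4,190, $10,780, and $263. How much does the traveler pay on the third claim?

$1,257.60

#1 ($13,850): $2,669 finishes the deductible; $11,181 goes to coinsurance; traveler's 40% is $4,472.40. Traveler owes $7,141.40 (running OOP $7,141.40).
#2 ($4,190): deductible already satisfied, so traveler's share is 40% × $4,190 = $1,676. Traveler pays $1,676; OOP now $8,817.40.
#3 ($10,780): deductible met; 40% of $10,780 = $4,312. Adding that to $8,817.40 gives $13,129.40, past the $10,075 cap; traveler pays only $10,075 − $8,817.40 = $1,257.60.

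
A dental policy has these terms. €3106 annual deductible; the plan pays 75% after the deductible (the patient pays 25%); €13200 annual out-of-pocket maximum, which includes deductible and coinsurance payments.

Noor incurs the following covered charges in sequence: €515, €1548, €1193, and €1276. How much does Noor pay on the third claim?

€1080.50

Bill 1, €515: entire amount goes to the deductible. Cost to patient: €515. OOP to date €515.
Bill 2, €1548: all of it applies to the deductible. Patient pays €1548; OOP now €2063.
Bill 3, €1193: €1043 to deductible, leaving €150; coinsurance €150 × 25% = €37.50. Patient pays €1080.50; OOP now €3143.50.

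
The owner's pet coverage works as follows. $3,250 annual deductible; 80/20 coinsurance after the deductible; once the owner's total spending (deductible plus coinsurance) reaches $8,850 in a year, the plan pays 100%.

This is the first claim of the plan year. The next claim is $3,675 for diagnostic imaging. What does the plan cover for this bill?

Deductible not yet touched, so the first $3,250 of the bill goes to the deductible.
The remaining $425 (= $3,675 − $3,250) moves to coinsurance.
Coinsurance: $425 × 20% = $85.
Owner responsibility before any cap: $3,250 + $85 = $3,335.
Year-to-date out-of-pocket becomes $0 + $3,335 = $3,335, still under the $8,850 maximum, so no cap applies.
Insurer pays the balance: $3,675 − $3,335 = $340.

$340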